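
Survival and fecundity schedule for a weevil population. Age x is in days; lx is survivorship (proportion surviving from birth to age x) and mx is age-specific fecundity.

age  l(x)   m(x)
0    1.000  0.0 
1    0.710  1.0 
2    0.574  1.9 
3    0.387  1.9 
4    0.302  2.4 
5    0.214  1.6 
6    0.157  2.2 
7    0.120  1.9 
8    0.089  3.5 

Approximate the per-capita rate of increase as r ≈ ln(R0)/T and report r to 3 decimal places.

R0 = Σ lx·mx = 0 + 0.71 + 1.0906 + 0.7353 + 0.7248 + 0.3424 + 0.3454 + 0.228 + 0.3115 = 4.488
Σ x·lx·mx = 15.8687; T = 15.8687/4.488 = 3.53581…
r ≈ ln(R0)/T = ln(4.488)/3.53581… = 0.42463… → 0.425

0.425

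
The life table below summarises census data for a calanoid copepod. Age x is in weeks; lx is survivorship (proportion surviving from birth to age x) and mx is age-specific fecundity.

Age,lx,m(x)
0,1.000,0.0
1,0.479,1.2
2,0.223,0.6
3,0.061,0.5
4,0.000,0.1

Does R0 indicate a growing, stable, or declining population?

R0 = Σ lx·mx = 0 + 0.5748 + 0.1338 + 0.0305 + 0 = 0.7391
R0 < 1, so the population is declining.

declining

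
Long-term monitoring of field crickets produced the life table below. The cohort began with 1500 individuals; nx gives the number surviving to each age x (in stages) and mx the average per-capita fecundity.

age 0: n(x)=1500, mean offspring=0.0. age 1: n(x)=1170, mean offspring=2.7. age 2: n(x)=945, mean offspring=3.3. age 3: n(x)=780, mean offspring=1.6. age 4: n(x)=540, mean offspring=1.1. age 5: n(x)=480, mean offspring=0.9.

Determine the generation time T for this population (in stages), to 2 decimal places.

2.07

lx = nx/n0 = nx/1500: 1, 0.78, 0.63, 0.52, 0.36, 0.32
lx·mx: 0, 2.106, 2.079, 0.832, 0.396, 0.288 → R0 = 5.701
x·lx·mx: 0, 2.106, 4.158, 2.496, 1.584, 1.44 → Σ = 11.784
T = 11.784 / 5.701 = 2.067006… → 2.07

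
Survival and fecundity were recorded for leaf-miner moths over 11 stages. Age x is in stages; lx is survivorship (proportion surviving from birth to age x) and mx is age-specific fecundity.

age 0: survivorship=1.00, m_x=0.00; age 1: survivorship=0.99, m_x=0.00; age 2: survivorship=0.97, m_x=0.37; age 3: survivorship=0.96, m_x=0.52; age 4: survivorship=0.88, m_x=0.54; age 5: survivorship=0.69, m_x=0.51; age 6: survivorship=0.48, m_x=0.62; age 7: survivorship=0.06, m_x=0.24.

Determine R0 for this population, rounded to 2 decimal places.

lx·mx by age: 0, 0, 0.3589, 0.4992, 0.4752, 0.3519, 0.2976, 0.0144
R0 = Σ lx·mx = 1.9972 → 2.00

2.00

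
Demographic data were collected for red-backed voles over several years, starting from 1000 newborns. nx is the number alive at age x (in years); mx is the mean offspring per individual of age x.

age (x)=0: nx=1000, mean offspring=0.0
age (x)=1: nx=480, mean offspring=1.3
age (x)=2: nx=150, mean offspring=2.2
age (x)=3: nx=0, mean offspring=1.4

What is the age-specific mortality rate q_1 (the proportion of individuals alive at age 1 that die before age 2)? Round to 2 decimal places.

0.69

lx = nx/n0 = nx/1000: 1, 0.48, 0.15, 0
q_1 = (l_1 − l_2) / l_1 = (0.48 − 0.15) / 0.48
     = 0.33 / 0.48 = 0.6875 → 0.69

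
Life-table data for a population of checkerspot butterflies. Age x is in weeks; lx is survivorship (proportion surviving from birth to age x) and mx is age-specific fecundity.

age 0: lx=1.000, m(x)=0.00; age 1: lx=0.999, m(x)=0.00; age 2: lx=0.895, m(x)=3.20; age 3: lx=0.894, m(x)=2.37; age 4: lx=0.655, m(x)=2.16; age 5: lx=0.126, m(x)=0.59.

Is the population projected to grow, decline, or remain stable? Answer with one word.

R0 = Σ lx·mx = 0 + 0 + 2.864 + 2.11878 + 1.4148 + 0.07434 = 6.47192
R0 > 1, so the population is growing.

growing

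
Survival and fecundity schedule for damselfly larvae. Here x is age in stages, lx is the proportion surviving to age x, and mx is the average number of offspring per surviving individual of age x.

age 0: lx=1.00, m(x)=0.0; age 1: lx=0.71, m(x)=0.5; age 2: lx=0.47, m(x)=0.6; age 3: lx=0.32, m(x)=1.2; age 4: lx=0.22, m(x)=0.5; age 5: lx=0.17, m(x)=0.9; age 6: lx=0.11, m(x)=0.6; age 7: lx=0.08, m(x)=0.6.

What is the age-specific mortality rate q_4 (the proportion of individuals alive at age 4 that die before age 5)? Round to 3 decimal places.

q_4 = (l_4 − l_5) / l_4 = (0.22 − 0.17) / 0.22
     = 0.05 / 0.22 = 0.227273… → 0.227

0.227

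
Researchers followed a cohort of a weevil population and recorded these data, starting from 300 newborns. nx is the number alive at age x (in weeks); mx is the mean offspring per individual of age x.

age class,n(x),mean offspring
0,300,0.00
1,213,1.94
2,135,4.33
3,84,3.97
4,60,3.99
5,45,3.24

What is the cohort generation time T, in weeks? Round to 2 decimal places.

2.49

lx = nx/n0 = nx/300: 1, 0.71, 0.45, 0.28, 0.2, 0.15
lx·mx: 0, 1.3774, 1.9485, 1.1116, 0.798, 0.486 → R0 = 5.7215
x·lx·mx: 0, 1.3774, 3.897, 3.3348, 3.192, 2.43 → Σ = 14.2312
T = 14.2312 / 5.7215 = 2.48732… → 2.49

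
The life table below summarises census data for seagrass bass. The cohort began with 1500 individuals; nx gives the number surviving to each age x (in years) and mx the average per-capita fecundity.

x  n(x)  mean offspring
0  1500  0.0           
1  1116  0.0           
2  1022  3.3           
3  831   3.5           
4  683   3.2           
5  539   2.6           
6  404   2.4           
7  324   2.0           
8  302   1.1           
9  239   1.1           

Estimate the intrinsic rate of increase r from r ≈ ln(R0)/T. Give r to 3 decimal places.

0.541

lx = nx/n0 = nx/1500: 1, 0.744, 0.68133…, 0.554, 0.45533…, 0.35933…, 0.26933…, 0.216, 0.20133…, 0.15933…
R0 = Σ lx·mx = 0 + 0 + 2.2484… + 1.939 + 1.45707… + 0.93427… + 0.6464… + 0.432 + 0.22147… + 0.17527… = 8.053867…
Σ x·lx·mx = 31.064933…; T = 31.064933…/8.053867… = 3.85715…
r ≈ ln(R0)/T = ln(8.053867…)/3.85715… = 0.54085… → 0.541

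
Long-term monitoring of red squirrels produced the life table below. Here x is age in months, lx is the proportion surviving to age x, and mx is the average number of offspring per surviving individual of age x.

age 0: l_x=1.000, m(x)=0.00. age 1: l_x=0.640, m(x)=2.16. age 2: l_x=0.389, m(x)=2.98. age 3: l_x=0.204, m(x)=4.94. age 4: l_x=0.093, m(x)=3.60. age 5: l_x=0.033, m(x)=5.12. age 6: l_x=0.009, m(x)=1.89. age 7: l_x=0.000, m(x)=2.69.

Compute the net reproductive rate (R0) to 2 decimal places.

lx·mx by age: 0, 1.3824, 1.15922, 1.00776, 0.3348, 0.16896, 0.01701, 0
R0 = Σ lx·mx = 4.07015 → 4.07

4.07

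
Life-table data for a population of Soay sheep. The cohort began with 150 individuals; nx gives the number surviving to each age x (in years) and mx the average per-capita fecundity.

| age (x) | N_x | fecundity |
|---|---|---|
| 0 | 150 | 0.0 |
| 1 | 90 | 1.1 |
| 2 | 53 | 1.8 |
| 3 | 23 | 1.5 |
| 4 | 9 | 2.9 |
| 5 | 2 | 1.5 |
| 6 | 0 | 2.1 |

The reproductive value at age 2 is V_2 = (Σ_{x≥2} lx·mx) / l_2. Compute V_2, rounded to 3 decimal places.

lx = nx/n0 = nx/150: 1, 0.6, 0.35333…, 0.15333…, 0.06, 0.01333…, 0
lx·mx for x ≥ 2: 0.636…, 0.23…, 0.174, 0.02…, 0 → sum = 1.06…
V_2 = 1.06… / l_2 = 1.06… / 0.353333… = 3… → 3.000

3.000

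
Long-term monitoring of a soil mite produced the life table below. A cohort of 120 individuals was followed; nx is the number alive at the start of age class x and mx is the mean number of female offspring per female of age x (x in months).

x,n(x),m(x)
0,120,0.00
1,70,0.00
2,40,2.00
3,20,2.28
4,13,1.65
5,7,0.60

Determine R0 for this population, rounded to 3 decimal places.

1.260

lx = nx/n0 = nx/120: 1, 0.58333…, 0.33333…, 0.16667…, 0.10833…, 0.05833…
lx·mx by age: 0, 0, 0.666667…, 0.38…, 0.17875…, 0.035…
R0 = Σ lx·mx = 1.260417… → 1.260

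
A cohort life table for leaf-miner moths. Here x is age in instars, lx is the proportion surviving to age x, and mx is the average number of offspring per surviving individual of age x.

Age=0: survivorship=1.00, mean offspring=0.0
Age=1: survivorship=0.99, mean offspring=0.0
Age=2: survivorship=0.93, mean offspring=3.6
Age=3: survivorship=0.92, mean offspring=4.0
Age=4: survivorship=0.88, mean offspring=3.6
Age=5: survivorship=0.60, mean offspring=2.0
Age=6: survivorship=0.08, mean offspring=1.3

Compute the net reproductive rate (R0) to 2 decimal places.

11.50

lx·mx by age: 0, 0, 3.348, 3.68, 3.168, 1.2, 0.104
R0 = Σ lx·mx = 11.5 → 11.50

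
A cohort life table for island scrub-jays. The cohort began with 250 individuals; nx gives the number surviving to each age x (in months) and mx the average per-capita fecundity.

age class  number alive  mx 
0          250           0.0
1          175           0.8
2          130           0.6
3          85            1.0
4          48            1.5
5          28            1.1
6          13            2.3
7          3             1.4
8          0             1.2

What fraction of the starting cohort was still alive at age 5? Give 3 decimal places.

0.112

l_5 = n_5/n_0 = 28/250 = 0.112 → 0.112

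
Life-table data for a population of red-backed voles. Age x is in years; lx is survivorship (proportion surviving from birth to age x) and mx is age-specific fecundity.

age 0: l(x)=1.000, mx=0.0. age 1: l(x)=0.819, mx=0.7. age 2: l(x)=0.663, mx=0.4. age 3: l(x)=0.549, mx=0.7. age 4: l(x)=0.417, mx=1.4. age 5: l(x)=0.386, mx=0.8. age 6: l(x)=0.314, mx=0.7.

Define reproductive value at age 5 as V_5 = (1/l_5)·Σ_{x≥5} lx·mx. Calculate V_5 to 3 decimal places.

1.369

lx·mx for x ≥ 5: 0.3088, 0.2198 → sum = 0.5286
V_5 = 0.5286 / l_5 = 0.5286 / 0.386 = 1.36943… → 1.369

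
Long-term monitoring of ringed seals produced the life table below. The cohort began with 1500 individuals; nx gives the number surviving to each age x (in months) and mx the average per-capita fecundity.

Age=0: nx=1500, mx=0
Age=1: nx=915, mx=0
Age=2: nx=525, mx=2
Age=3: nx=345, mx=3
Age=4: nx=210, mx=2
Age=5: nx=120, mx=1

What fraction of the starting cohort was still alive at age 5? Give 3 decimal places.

l_5 = n_5/n_0 = 120/1500 = 0.08 → 0.080

0.080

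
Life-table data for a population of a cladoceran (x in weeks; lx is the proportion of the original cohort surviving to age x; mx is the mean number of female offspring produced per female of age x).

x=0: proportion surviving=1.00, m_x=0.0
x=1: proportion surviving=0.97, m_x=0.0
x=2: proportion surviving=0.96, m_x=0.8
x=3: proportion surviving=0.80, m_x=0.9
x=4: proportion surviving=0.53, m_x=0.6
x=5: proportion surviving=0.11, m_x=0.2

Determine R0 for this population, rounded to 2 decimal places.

lx·mx by age: 0, 0, 0.768, 0.72, 0.318, 0.022
R0 = Σ lx·mx = 1.828 → 1.83

1.83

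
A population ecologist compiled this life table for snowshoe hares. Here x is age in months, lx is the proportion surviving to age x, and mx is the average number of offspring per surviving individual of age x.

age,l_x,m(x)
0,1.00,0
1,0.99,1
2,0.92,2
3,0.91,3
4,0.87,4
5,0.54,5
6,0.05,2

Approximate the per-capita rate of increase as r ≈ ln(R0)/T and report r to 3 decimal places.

0.716

R0 = Σ lx·mx = 0 + 0.99 + 1.84 + 2.73 + 3.48 + 2.7 + 0.1 = 11.84
Σ x·lx·mx = 40.88; T = 40.88/11.84 = 3.4527…
r ≈ ln(R0)/T = ln(11.84)/3.4527… = 0.71581… → 0.716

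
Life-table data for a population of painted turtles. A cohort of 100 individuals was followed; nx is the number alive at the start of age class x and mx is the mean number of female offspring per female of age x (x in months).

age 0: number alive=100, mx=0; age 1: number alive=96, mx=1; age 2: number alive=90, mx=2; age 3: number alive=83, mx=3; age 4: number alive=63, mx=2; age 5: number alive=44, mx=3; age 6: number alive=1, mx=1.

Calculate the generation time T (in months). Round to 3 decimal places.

lx = nx/n0 = nx/100: 1, 0.96, 0.9, 0.83, 0.63, 0.44, 0.01
lx·mx: 0, 0.96, 1.8, 2.49, 1.26, 1.32, 0.01 → R0 = 7.84
x·lx·mx: 0, 0.96, 3.6, 7.47, 5.04, 6.6, 0.06 → Σ = 23.73
T = 23.73 / 7.84 = 3.026786… → 3.027

3.027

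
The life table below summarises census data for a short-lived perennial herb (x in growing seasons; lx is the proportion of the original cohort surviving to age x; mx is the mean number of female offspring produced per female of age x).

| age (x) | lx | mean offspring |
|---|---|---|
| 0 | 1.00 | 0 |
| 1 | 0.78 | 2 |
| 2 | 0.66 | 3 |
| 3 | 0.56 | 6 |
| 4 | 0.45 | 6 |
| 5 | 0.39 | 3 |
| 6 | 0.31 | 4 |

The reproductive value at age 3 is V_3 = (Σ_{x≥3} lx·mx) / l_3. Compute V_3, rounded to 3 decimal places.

lx·mx for x ≥ 3: 3.36, 2.7, 1.17, 1.24 → sum = 8.47
V_3 = 8.47 / l_3 = 8.47 / 0.56 = 15.125 → 15.125

15.125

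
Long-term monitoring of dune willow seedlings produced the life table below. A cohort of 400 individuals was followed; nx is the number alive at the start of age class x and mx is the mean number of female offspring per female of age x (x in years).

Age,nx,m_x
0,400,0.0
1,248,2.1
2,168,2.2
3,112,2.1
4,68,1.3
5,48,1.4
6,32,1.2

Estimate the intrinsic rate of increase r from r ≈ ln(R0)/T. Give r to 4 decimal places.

0.5458

lx = nx/n0 = nx/400: 1, 0.62, 0.42, 0.28, 0.17, 0.12, 0.08
R0 = Σ lx·mx = 0 + 1.302 + 0.924 + 0.588 + 0.221 + 0.168 + 0.096 = 3.299
Σ x·lx·mx = 7.214; T = 7.214/3.299 = 2.18672…
r ≈ ln(R0)/T = ln(3.299)/2.18672… = 0.545848… → 0.5458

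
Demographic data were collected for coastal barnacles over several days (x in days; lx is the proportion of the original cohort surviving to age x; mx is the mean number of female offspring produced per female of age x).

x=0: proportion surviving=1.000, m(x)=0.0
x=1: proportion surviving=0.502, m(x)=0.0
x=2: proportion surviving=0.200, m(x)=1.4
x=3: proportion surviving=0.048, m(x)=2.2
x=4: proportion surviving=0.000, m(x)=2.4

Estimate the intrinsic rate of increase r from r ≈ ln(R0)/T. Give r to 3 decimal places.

-0.419

R0 = Σ lx·mx = 0 + 0 + 0.28 + 0.1056 + 0 = 0.3856
Σ x·lx·mx = 0.8768; T = 0.8768/0.3856 = 2.27386…
r ≈ ln(R0)/T = ln(0.3856)/2.27386… = -0.41909… → -0.419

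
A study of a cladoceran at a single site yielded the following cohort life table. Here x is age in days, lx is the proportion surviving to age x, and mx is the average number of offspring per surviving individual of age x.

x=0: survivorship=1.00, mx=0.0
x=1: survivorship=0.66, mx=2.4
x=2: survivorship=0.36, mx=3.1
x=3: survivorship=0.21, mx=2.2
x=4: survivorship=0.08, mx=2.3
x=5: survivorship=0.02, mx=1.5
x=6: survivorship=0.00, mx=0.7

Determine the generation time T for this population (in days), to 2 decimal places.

lx·mx: 0, 1.584, 1.116, 0.462, 0.184, 0.03, 0 → R0 = 3.376
x·lx·mx: 0, 1.584, 2.232, 1.386, 0.736, 0.15, 0 → Σ = 6.088
T = 6.088 / 3.376 = 1.803318… → 1.80

1.80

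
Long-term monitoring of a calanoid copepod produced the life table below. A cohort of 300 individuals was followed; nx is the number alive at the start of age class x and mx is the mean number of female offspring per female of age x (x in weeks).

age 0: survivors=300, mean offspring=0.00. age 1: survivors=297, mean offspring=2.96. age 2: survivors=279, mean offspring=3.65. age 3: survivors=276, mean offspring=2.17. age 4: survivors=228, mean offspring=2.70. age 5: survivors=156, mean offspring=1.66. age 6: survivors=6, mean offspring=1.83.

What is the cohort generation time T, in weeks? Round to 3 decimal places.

2.524

lx = nx/n0 = nx/300: 1, 0.99, 0.93, 0.92, 0.76, 0.52, 0.02
lx·mx: 0, 2.9304, 3.3945, 1.9964, 2.052, 0.8632, 0.0366 → R0 = 11.2731
x·lx·mx: 0, 2.9304, 6.789, 5.9892, 8.208, 4.316, 0.2196 → Σ = 28.4522
T = 28.4522 / 11.2731 = 2.523902… → 2.524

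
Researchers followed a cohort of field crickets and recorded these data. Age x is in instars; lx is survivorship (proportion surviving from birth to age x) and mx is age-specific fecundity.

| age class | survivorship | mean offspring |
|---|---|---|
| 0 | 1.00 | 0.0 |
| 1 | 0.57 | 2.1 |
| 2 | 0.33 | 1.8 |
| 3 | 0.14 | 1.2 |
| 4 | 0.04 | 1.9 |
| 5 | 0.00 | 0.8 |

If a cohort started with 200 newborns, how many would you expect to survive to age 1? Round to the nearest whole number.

Expected survivors = N0 · l_1 = 200 × 0.57 = 114 → 114

114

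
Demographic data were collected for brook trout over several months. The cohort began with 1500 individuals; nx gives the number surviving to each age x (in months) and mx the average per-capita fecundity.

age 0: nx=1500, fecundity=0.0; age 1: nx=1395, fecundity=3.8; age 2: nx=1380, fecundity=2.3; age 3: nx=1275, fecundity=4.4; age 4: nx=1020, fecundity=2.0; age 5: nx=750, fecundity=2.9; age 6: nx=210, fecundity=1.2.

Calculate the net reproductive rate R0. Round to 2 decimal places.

12.37

lx = nx/n0 = nx/1500: 1, 0.93, 0.92, 0.85, 0.68, 0.5, 0.14
lx·mx by age: 0, 3.534, 2.116, 3.74, 1.36, 1.45, 0.168
R0 = Σ lx·mx = 12.368 → 12.37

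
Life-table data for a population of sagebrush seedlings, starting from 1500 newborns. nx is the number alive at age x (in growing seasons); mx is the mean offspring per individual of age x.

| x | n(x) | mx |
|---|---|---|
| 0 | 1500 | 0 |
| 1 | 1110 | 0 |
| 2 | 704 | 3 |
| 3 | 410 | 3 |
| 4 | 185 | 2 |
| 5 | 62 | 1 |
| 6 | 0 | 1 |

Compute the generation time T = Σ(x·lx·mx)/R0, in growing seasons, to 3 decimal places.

2.571

lx = nx/n0 = nx/1500: 1, 0.74, 0.46933…, 0.27333…, 0.12333…, 0.04133…, 0
lx·mx: 0, 0, 1.408…, 0.82…, 0.246667…, 0.041333…, 0 → R0 = 2.516…
x·lx·mx: 0, 0, 2.816…, 2.46…, 0.986667…, 0.206667…, 0 → Σ = 6.469333…
T = 6.469333… / 2.516… = 2.571277… → 2.571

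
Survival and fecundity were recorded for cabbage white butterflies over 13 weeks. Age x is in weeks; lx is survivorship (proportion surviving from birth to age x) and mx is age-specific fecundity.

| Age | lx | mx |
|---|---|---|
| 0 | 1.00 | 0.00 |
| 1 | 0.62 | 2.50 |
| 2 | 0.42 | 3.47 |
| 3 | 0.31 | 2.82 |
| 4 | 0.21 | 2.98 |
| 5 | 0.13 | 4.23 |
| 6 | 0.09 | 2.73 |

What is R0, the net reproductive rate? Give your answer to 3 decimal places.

5.303

lx·mx by age: 0, 1.55, 1.4574, 0.8742, 0.6258, 0.5499, 0.2457
R0 = Σ lx·mx = 5.303 → 5.303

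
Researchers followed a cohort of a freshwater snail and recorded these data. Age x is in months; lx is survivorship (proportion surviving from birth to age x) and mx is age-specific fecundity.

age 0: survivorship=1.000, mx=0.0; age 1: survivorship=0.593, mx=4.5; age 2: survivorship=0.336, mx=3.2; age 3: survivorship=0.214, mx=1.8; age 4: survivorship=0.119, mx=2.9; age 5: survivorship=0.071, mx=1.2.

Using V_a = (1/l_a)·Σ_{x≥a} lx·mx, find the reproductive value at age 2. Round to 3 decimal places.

lx·mx for x ≥ 2: 1.0752, 0.3852, 0.3451, 0.0852 → sum = 1.8907
V_2 = 1.8907 / l_2 = 1.8907 / 0.336 = 5.627083… → 5.627

5.627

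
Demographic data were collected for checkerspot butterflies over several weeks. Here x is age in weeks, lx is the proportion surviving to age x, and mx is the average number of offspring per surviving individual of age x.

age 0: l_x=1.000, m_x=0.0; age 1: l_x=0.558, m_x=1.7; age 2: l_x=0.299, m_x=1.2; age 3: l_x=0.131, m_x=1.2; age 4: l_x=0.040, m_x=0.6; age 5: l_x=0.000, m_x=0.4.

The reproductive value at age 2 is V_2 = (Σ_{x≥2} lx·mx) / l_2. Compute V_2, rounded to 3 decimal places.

lx·mx for x ≥ 2: 0.3588, 0.1572, 0.024, 0 → sum = 0.54
V_2 = 0.54 / l_2 = 0.54 / 0.299 = 1.80602… → 1.806

1.806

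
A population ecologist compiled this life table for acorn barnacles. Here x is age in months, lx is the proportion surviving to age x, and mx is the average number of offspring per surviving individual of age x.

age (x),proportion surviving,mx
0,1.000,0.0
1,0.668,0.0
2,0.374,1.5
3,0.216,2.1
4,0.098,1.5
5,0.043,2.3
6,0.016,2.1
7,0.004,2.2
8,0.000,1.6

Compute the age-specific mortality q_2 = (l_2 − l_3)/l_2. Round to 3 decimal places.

0.422

q_2 = (l_2 − l_3) / l_2 = (0.374 − 0.216) / 0.374
     = 0.158 / 0.374 = 0.42246… → 0.422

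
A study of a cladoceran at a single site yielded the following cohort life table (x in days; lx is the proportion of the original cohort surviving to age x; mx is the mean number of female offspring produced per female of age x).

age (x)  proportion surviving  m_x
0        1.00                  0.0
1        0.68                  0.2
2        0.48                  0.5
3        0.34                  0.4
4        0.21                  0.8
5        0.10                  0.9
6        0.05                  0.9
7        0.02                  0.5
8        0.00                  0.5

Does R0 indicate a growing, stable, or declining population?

R0 = Σ lx·mx = 0 + 0.136 + 0.24 + 0.136 + 0.168 + 0.09 + 0.045 + 0.01 + 0 = 0.825
R0 < 1, so the population is declining.

declining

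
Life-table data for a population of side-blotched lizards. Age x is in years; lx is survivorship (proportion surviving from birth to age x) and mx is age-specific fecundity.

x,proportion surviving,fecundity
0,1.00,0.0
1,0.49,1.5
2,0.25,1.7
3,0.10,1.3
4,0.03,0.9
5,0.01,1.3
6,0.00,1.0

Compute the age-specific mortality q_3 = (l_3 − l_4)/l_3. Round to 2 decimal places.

q_3 = (l_3 − l_4) / l_3 = (0.1 − 0.03) / 0.1
     = 0.07 / 0.1 = 0.7 → 0.70

0.70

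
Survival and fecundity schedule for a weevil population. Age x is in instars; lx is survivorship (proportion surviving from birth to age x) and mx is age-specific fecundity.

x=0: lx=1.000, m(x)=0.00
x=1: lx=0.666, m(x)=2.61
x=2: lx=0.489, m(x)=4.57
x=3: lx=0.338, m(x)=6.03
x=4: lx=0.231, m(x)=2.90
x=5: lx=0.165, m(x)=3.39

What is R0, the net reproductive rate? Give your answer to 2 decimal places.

7.24

lx·mx by age: 0, 1.73826, 2.23473, 2.03814, 0.6699, 0.55935
R0 = Σ lx·mx = 7.24038 → 7.24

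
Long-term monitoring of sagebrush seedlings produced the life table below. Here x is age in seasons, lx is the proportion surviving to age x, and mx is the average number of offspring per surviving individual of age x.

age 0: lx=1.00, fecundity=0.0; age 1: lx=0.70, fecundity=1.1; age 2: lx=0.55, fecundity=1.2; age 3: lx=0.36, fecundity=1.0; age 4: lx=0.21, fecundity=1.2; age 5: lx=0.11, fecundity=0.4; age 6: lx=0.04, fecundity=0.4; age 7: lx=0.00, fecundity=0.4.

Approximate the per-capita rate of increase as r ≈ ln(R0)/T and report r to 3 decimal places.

0.347

R0 = Σ lx·mx = 0 + 0.77 + 0.66 + 0.36 + 0.252 + 0.044 + 0.016 + 0 = 2.102
Σ x·lx·mx = 4.494; T = 4.494/2.102 = 2.13796…
r ≈ ln(R0)/T = ln(2.102)/2.13796… = 0.34748… → 0.347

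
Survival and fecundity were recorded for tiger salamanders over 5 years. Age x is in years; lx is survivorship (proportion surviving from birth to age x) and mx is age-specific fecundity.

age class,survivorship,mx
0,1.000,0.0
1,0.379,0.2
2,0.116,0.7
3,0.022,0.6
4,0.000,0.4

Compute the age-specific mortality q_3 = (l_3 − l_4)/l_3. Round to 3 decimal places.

q_3 = (l_3 − l_4) / l_3 = (0.022 − 0) / 0.022
     = 0.022 / 0.022 = 1 → 1.000

1.000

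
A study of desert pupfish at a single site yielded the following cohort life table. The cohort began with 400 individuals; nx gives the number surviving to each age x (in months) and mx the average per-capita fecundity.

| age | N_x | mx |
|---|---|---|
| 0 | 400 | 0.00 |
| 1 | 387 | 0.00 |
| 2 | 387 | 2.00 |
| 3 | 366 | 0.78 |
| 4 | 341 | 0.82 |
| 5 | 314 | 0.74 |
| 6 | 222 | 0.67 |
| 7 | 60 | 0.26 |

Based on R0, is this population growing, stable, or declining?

growing

lx = nx/n0 = nx/400: 1, 0.9675, 0.9675, 0.915, 0.8525, 0.785, 0.555, 0.15
R0 = Σ lx·mx = 0 + 0 + 1.935 + 0.7137 + 0.69905 + 0.5809 + 0.37185 + 0.039 = 4.3395
R0 > 1, so the population is growing.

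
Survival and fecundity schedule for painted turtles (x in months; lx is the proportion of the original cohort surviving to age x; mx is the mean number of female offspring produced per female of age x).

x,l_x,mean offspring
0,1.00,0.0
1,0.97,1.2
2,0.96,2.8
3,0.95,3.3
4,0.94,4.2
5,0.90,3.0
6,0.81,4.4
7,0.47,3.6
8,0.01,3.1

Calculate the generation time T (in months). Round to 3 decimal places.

4.160

lx·mx: 0, 1.164, 2.688, 3.135, 3.948, 2.7, 3.564, 1.692, 0.031 → R0 = 18.922
x·lx·mx: 0, 1.164, 5.376, 9.405, 15.792, 13.5, 21.384, 11.844, 0.248 → Σ = 78.713
T = 78.713 / 18.922 = 4.159867… → 4.160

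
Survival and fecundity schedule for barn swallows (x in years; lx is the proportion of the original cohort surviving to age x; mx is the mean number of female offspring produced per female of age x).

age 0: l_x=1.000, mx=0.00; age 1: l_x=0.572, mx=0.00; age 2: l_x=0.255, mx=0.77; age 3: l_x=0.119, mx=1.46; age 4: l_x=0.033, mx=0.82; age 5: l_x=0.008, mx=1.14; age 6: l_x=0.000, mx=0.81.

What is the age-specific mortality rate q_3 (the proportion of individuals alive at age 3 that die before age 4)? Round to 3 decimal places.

0.723

q_3 = (l_3 − l_4) / l_3 = (0.119 − 0.033) / 0.119
     = 0.086 / 0.119 = 0.722689… → 0.723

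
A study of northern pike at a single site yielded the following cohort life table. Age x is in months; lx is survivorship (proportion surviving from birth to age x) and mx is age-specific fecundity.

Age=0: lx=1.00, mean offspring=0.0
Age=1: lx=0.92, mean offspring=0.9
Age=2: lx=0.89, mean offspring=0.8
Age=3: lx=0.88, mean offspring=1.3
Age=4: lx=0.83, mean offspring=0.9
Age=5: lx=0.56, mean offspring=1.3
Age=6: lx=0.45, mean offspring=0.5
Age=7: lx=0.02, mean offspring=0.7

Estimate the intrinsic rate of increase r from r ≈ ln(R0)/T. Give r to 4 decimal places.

R0 = Σ lx·mx = 0 + 0.828 + 0.712 + 1.144 + 0.747 + 0.728 + 0.225 + 0.014 = 4.398
Σ x·lx·mx = 13.76; T = 13.76/4.398 = 3.12869…
r ≈ ln(R0)/T = ln(4.398)/3.12869… = 0.473408… → 0.4734

0.4734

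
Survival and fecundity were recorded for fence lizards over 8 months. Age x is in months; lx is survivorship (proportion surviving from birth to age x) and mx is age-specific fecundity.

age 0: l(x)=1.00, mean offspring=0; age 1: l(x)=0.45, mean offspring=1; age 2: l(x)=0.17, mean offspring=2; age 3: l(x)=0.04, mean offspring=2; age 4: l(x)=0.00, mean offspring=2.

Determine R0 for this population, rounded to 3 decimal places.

lx·mx by age: 0, 0.45, 0.34, 0.08, 0
R0 = Σ lx·mx = 0.87 → 0.870

0.870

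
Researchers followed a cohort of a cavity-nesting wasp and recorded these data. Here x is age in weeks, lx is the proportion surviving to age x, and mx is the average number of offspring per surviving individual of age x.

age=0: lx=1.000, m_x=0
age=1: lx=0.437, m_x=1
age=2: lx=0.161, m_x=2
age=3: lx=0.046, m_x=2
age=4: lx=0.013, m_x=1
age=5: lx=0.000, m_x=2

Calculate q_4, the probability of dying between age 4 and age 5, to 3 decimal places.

q_4 = (l_4 − l_5) / l_4 = (0.013 − 0) / 0.013
     = 0.013 / 0.013 = 1 → 1.000

1.000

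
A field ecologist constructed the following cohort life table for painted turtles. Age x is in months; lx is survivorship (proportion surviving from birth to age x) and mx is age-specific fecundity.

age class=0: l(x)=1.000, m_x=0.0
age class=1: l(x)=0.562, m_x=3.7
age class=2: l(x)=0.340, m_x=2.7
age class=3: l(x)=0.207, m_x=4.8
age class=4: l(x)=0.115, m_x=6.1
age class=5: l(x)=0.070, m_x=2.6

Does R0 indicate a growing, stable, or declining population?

R0 = Σ lx·mx = 0 + 2.0794 + 0.918 + 0.9936 + 0.7015 + 0.182 = 4.8745
R0 > 1, so the population is growing.

growing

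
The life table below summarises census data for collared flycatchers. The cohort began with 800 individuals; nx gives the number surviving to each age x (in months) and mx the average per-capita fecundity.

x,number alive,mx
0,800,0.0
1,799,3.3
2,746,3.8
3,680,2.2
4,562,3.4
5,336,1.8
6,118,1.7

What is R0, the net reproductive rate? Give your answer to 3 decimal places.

12.105

lx = nx/n0 = nx/800: 1, 0.99875, 0.9325, 0.85, 0.7025, 0.42, 0.1475
lx·mx by age: 0, 3.295875, 3.5435, 1.87, 2.3885, 0.756, 0.25075
R0 = Σ lx·mx = 12.104625 → 12.105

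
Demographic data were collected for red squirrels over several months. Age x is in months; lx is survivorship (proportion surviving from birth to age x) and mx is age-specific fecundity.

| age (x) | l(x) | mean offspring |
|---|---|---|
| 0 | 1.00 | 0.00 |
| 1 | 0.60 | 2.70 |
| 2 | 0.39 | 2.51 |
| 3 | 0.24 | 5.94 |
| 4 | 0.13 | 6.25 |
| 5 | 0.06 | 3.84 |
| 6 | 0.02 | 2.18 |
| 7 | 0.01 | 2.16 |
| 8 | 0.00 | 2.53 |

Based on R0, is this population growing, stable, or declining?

R0 = Σ lx·mx = 0 + 1.62 + 0.9789 + 1.4256 + 0.8125 + 0.2304 + 0.0436 + 0.0216 + 0 = 5.1326
R0 > 1, so the population is growing.

growing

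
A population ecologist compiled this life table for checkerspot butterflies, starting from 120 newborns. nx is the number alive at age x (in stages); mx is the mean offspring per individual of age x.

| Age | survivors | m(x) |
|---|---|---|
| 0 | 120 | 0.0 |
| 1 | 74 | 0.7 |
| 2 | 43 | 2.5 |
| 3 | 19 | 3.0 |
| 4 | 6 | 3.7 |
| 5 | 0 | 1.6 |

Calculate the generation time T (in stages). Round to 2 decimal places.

lx = nx/n0 = nx/120: 1, 0.61667…, 0.35833…, 0.15833…, 0.05, 0
lx·mx: 0, 0.431667…, 0.895833…, 0.475…, 0.185, 0 → R0 = 1.9875…
x·lx·mx: 0, 0.431667…, 1.791667…, 1.425…, 0.74, 0 → Σ = 4.388333…
T = 4.388333… / 1.9875… = 2.207966… → 2.21

2.21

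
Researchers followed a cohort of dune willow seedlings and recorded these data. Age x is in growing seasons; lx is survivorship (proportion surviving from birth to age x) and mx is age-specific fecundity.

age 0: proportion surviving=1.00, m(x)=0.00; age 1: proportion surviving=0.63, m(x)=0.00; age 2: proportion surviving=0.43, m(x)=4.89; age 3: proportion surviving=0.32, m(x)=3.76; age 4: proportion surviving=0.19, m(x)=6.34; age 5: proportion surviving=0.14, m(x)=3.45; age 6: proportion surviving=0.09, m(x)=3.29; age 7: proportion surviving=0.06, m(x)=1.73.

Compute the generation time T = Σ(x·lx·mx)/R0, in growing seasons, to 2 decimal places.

3.25

lx·mx: 0, 0, 2.1027, 1.2032, 1.2046, 0.483, 0.2961, 0.1038 → R0 = 5.3934
x·lx·mx: 0, 0, 4.2054, 3.6096, 4.8184, 2.415, 1.7766, 0.7266 → Σ = 17.5516
T = 17.5516 / 5.3934 = 3.254274… → 3.25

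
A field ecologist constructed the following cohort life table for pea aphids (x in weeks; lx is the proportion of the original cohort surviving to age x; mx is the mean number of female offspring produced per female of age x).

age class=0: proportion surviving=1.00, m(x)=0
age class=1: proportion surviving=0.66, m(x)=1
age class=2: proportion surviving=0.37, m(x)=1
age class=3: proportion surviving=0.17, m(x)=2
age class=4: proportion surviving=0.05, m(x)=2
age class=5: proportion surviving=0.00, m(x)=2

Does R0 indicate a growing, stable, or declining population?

R0 = Σ lx·mx = 0 + 0.66 + 0.37 + 0.34 + 0.1 + 0 = 1.47
R0 > 1, so the population is growing.

growing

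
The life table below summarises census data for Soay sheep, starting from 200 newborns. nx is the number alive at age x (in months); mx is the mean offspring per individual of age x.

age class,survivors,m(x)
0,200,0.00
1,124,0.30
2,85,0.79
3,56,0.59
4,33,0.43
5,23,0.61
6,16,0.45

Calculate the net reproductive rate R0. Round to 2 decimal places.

0.86

lx = nx/n0 = nx/200: 1, 0.62, 0.425, 0.28, 0.165, 0.115, 0.08
lx·mx by age: 0, 0.186, 0.33575, 0.1652, 0.07095, 0.07015, 0.036
R0 = Σ lx·mx = 0.86405 → 0.86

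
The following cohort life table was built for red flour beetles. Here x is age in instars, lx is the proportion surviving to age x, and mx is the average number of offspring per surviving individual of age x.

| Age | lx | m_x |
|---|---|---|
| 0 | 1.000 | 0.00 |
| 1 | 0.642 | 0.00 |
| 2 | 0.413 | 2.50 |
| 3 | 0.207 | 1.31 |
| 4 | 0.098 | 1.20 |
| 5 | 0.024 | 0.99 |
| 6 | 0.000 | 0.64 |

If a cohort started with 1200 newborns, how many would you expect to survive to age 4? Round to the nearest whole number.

118

Expected survivors = N0 · l_4 = 1200 × 0.098 = 117.6 → 118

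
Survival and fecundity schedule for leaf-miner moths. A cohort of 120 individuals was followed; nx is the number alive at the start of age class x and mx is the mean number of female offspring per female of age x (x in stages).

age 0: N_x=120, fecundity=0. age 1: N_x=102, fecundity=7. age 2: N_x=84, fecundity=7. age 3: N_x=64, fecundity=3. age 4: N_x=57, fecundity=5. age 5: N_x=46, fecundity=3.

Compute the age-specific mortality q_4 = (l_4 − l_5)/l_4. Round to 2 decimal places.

0.19

lx = nx/n0 = nx/120: 1, 0.85, 0.7, 0.53333…, 0.475, 0.38333…
q_4 = (l_4 − l_5) / l_4 = (0.475 − 0.383333…) / 0.475
     = 0.091667… / 0.475 = 0.192982… → 0.19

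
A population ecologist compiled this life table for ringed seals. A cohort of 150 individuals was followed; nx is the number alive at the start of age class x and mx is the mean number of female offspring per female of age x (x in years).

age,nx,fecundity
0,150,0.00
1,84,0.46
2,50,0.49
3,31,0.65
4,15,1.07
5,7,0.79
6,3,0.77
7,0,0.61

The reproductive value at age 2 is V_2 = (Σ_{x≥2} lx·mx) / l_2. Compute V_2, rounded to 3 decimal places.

1.371

lx = nx/n0 = nx/150: 1, 0.56, 0.33333…, 0.20667…, 0.1, 0.04667…, 0.02, 0
lx·mx for x ≥ 2: 0.163333…, 0.134333…, 0.107, 0.036867…, 0.0154, 0 → sum = 0.456933…
V_2 = 0.456933… / l_2 = 0.456933… / 0.333333… = 1.3708… → 1.371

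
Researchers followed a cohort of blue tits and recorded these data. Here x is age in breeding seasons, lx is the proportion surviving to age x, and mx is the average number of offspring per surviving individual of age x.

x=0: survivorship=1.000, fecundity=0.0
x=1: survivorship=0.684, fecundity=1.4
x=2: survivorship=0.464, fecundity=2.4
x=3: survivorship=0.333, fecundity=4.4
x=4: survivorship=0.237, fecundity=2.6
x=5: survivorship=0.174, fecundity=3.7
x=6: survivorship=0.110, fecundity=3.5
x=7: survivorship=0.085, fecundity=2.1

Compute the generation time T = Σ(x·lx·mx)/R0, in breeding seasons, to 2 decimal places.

3.14

lx·mx: 0, 0.9576, 1.1136, 1.4652, 0.6162, 0.6438, 0.385, 0.1785 → R0 = 5.3599
x·lx·mx: 0, 0.9576, 2.2272, 4.3956, 2.4648, 3.219, 2.31, 1.2495 → Σ = 16.8237
T = 16.8237 / 5.3599 = 3.138809… → 3.14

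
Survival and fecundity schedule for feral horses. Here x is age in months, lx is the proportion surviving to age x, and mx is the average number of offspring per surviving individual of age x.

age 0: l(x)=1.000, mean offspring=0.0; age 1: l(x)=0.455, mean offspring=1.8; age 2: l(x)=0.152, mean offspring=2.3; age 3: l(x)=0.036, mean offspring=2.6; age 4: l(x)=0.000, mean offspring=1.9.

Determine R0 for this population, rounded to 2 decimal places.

1.26

lx·mx by age: 0, 0.819, 0.3496, 0.0936, 0
R0 = Σ lx·mx = 1.2622 → 1.26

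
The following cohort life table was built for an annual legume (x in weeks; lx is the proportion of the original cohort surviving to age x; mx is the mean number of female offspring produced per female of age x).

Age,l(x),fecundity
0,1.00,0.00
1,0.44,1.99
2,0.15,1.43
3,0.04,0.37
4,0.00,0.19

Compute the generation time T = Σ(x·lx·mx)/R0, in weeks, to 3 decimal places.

1.221

lx·mx: 0, 0.8756, 0.2145, 0.0148, 0 → R0 = 1.1049
x·lx·mx: 0, 0.8756, 0.429, 0.0444, 0 → Σ = 1.349
T = 1.349 / 1.1049 = 1.220925… → 1.221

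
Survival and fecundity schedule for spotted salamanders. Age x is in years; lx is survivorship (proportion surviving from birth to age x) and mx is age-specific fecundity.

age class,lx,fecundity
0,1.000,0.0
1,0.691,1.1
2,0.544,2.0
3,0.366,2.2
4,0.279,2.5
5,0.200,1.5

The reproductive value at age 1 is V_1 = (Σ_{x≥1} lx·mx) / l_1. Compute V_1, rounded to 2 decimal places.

5.28

lx·mx for x ≥ 1: 0.7601, 1.088, 0.8052, 0.6975, 0.3 → sum = 3.6508
V_1 = 3.6508 / l_1 = 3.6508 / 0.691 = 5.283357… → 5.28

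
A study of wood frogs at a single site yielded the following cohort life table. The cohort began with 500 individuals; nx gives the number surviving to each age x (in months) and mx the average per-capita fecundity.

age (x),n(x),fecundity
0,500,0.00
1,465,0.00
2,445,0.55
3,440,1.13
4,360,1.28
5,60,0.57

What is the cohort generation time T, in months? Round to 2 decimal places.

3.23

lx = nx/n0 = nx/500: 1, 0.93, 0.89, 0.88, 0.72, 0.12
lx·mx: 0, 0, 0.4895, 0.9944, 0.9216, 0.0684 → R0 = 2.4739
x·lx·mx: 0, 0, 0.979, 2.9832, 3.6864, 0.342 → Σ = 7.9906
T = 7.9906 / 2.4739 = 3.229961… → 3.23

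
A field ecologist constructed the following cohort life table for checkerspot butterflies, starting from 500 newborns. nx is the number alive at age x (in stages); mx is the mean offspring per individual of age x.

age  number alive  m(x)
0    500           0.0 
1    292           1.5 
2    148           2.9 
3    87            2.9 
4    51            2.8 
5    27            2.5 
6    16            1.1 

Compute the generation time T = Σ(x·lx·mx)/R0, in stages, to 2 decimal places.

2.28

lx = nx/n0 = nx/500: 1, 0.584, 0.296, 0.174, 0.102, 0.054, 0.032
lx·mx: 0, 0.876, 0.8584, 0.5046, 0.2856, 0.135, 0.0352 → R0 = 2.6948
x·lx·mx: 0, 0.876, 1.7168, 1.5138, 1.1424, 0.675, 0.2112 → Σ = 6.1352
T = 6.1352 / 2.6948 = 2.276681… → 2.28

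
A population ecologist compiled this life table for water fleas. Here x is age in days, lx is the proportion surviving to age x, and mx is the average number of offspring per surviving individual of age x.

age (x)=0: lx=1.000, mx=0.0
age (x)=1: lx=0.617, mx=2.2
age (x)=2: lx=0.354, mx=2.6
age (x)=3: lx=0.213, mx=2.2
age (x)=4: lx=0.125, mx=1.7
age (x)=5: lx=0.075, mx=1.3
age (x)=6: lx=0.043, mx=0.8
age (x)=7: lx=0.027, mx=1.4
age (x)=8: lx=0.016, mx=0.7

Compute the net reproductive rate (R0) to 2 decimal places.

3.14

lx·mx by age: 0, 1.3574, 0.9204, 0.4686, 0.2125, 0.0975, 0.0344, 0.0378, 0.0112
R0 = Σ lx·mx = 3.1398 → 3.14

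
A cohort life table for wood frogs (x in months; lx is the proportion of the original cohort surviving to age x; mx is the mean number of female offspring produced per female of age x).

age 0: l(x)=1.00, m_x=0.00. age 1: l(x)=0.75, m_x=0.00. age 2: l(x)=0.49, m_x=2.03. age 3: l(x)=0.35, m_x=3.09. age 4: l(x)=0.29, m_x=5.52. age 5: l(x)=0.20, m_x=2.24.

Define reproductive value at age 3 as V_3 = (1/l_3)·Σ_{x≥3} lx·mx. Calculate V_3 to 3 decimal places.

8.944

lx·mx for x ≥ 3: 1.0815, 1.6008, 0.448 → sum = 3.1303
V_3 = 3.1303 / l_3 = 3.1303 / 0.35 = 8.943714… → 8.944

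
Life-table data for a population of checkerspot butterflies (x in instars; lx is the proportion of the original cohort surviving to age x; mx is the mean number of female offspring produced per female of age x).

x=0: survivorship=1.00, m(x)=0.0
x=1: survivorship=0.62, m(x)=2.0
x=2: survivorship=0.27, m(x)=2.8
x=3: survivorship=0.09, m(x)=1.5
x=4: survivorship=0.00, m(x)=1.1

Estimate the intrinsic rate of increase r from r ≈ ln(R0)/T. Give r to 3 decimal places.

R0 = Σ lx·mx = 0 + 1.24 + 0.756 + 0.135 + 0 = 2.131
Σ x·lx·mx = 3.157; T = 3.157/2.131 = 1.48146…
r ≈ ln(R0)/T = ln(2.131)/1.48146… = 0.51071… → 0.511

0.511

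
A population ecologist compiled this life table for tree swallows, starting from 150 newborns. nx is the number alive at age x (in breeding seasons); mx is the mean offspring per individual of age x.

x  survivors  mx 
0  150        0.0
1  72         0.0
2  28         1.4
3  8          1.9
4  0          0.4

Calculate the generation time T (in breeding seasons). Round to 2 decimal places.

lx = nx/n0 = nx/150: 1, 0.48, 0.18667…, 0.05333…, 0
lx·mx: 0, 0, 0.261333…, 0.101333…, 0 → R0 = 0.362667…
x·lx·mx: 0, 0, 0.522667…, 0.304…, 0 → Σ = 0.826667…
T = 0.826667… / 0.362667… = 2.279412… → 2.28

2.28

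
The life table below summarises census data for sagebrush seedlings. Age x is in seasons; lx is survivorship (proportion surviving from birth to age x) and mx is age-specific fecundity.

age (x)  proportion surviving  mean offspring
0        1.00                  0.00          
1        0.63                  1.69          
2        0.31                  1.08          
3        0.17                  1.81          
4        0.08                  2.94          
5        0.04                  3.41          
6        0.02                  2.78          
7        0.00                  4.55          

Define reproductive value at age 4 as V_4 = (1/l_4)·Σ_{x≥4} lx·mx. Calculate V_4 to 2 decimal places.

5.34

lx·mx for x ≥ 4: 0.2352, 0.1364, 0.0556, 0 → sum = 0.4272
V_4 = 0.4272 / l_4 = 0.4272 / 0.08 = 5.34 → 5.34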